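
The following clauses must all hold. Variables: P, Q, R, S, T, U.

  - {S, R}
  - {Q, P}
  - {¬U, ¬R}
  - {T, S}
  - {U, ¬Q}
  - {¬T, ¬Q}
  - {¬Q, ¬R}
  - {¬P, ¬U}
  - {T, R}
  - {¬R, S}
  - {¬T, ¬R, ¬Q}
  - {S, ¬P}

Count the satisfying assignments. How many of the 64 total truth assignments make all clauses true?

3

Satisfying assignments:
  P=1 Q=0 R=0 S=1 T=1 U=0
  P=1 Q=0 R=1 S=1 T=0 U=0
  P=1 Q=0 R=1 S=1 T=1 U=0
That's 3 in total.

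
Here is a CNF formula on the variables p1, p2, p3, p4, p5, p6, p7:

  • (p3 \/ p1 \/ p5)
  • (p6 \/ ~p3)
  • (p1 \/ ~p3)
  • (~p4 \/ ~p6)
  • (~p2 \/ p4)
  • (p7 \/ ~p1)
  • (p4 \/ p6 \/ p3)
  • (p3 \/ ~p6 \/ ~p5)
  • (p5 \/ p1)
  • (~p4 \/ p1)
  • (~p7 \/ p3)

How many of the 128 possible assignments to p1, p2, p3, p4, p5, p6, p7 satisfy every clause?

2

Satisfying assignments:
  p1=T p2=F p3=T p4=F p5=F p6=T p7=T
  p1=T p2=F p3=T p4=F p5=T p6=T p7=T
That's 2 in total.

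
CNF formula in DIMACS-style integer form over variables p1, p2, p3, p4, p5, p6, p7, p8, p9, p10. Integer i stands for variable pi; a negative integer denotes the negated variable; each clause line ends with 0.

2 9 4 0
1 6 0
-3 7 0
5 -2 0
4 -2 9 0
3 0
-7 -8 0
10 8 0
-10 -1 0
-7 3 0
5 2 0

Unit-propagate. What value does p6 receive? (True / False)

Unit clause (p3) sets p3 = True.
(p7 OR NOT p3) with p3 = True leaves only p7, so p7 = True.
(NOT p8 OR NOT p7): since p7 = True, the clause reduces to (NOT p8). p8 = False.
(p8 OR p10) with p8 = False leaves only p10, so p10 = True.
(NOT p10 OR NOT p1): since p10 = True, the clause reduces to (NOT p1). p1 = False.
In (p6 OR p1), p1 is now false; p6 must hold, so p6 = True.

True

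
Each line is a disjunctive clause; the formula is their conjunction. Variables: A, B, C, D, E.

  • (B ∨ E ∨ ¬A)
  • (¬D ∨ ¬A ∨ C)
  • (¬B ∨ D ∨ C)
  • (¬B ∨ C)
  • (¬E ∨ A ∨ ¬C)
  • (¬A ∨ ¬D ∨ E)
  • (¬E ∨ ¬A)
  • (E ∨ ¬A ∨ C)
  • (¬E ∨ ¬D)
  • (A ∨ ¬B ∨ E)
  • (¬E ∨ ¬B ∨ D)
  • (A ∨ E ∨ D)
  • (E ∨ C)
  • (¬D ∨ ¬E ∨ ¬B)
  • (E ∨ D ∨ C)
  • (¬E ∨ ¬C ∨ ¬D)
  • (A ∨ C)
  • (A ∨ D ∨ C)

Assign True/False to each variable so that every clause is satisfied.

A=T, B=T, C=T, D=F, E=F

Check each clause:
  1. (E ∨ B ∨ ¬A) — B is true.
  2. (¬D ∨ ¬A ∨ C) — C is true.
  3. (C ∨ D ∨ ¬B) — C is true.
  4. (C ∨ ¬B) — C is true.
  5. (¬C ∨ ¬E ∨ A) — A is true.
  6. (E ∨ ¬A ∨ ¬D) — ¬D is true.
  7. (¬A ∨ ¬E) — ¬E is true.
  8. (E ∨ C ∨ ¬A) — C is true.
  9. (¬D ∨ ¬E) — ¬E is true.
  10. (E ∨ ¬B ∨ A) — A is true.
  11. (D ∨ ¬E ∨ ¬B) — ¬E is true.
  12. (D ∨ A ∨ E) — A is true.
  13. (C ∨ E) — C is true.
  14. (¬B ∨ ¬D ∨ ¬E) — ¬E is true.
  15. (E ∨ C ∨ D) — C is true.
  16. (¬E ∨ ¬D ∨ ¬C) — ¬E is true.
  17. (C ∨ A) — A is true.
  18. (A ∨ C ∨ D) — A is true.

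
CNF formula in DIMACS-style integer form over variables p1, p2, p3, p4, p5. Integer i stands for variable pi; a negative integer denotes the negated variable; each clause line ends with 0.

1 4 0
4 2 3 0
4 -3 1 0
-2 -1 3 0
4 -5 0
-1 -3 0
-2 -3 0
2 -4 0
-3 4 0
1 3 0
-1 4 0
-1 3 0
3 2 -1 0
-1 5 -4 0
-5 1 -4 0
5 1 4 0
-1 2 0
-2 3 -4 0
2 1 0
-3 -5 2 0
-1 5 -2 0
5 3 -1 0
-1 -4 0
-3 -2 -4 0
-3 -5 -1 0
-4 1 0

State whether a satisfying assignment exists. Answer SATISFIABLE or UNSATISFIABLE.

p1 = True:
  propagation gives p3=False; an empty clause results — contradiction.
p1 = False:
  propagation gives p4=True; an empty clause results — contradiction.
Every branch closes, so no satisfying assignment exists.

UNSATISFIABLE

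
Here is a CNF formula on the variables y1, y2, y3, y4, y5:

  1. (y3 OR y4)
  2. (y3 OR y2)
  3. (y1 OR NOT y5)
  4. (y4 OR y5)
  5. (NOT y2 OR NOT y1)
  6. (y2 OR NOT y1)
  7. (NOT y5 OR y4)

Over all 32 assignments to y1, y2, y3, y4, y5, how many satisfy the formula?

Satisfying assignments:
  y1=F y2=F y3=T y4=T y5=F
  y1=F y2=T y3=F y4=T y5=F
  y1=F y2=T y3=T y4=T y5=F
That's 3 in total.

3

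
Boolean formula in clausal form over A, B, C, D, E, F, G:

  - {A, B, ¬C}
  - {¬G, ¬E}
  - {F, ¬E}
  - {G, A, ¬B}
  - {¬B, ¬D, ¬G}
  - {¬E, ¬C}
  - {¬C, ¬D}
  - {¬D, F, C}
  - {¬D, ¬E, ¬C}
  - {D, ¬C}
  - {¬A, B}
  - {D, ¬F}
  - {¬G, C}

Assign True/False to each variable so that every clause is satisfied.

Branch on A: take A = False.
Try B = False.
  then C is forced to False.
  then G is forced to False.
The remaining clauses are satisfied by D = True, E = True, F = True.

A = F, B = F, C = F, D = T, E = T, F = T, G = F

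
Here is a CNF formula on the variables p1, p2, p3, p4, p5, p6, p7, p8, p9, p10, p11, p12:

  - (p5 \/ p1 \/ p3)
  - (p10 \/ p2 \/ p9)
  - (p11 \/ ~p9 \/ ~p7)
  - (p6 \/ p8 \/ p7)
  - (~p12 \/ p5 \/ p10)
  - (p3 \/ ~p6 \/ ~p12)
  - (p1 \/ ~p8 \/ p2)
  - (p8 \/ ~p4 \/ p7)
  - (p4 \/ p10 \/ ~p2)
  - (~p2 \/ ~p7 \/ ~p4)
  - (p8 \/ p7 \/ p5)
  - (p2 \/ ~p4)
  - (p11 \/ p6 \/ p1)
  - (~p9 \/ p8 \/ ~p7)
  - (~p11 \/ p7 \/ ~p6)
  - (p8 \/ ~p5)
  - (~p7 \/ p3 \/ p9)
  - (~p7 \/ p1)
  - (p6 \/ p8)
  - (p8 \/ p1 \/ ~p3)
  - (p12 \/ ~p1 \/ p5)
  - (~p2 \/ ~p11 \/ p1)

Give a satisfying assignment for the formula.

p1=True, p2=True, p3=False, p4=True, p5=True, p6=False, p7=False, p8=True, p9=False, p10=True, p11=False, p12=False

Pure literal: p10 appears only positively; assign p10 = True.
Set p1 = True and propagate.
For the remaining variables, p2 = True, p3 = False, p4 = True, p5 = True, p6 = False, p7 = False, p8 = True, p9 = False, p11 = False, p12 = False works.
Every clause has at least one true literal under this assignment.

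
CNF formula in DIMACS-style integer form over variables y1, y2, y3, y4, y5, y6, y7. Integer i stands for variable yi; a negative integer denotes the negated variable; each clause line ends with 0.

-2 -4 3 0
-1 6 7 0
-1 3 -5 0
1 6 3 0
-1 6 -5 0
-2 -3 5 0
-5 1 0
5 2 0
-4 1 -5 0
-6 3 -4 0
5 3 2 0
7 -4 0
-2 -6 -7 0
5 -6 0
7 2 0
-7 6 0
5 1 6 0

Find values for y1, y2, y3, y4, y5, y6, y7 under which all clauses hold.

y1 = T, y2 = F, y3 = T, y4 = F, y5 = T, y6 = T, y7 = T

Check each clause:
  1. (y3 | ~y2 | ~y4) — y3 is true.
  2. (~y1 | y7 | y6) — y6 is true.
  3. (y3 | ~y5 | ~y1) — y3 is true.
  4. (y6 | y3 | y1) — y1 is true.
  5. (~y1 | ~y5 | y6) — y6 is true.
  6. (~y3 | ~y2 | y5) — y5 is true.
  7. (~y5 | y1) — y1 is true.
  8. (y2 | y5) — y5 is true.
  9. (~y5 | ~y4 | y1) — y1 is true.
  10. (y3 | ~y4 | ~y6) — y3 is true.
  11. (y5 | y2 | y3) — y3 is true.
  12. (~y4 | y7) — ~y4 is true.
  13. (~y7 | ~y6 | ~y2) — ~y2 is true.
  14. (y5 | ~y6) — y5 is true.
  15. (y2 | y7) — y7 is true.
  16. (y6 | ~y7) — y6 is true.
  17. (y5 | y1 | y6) — y1 is true.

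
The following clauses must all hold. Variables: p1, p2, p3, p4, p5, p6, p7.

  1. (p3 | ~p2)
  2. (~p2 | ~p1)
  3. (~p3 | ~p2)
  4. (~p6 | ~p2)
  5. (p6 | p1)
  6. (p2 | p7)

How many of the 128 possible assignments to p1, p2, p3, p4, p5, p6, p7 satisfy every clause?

Case analysis on p2 and p1:
  p2=T, p1=T: a clause becomes empty — 0.
  p2=T, p1=F: a clause becomes empty — 0.
  p2=F, p1=T: forces p7=T; p3, p4, p5, p6 free → 2^4 = 16.
  p2=F, p1=F: forces p6=T; p7=T; p3, p4, p5 free → 2^3 = 8.
Total: 0 + 0 + 16 + 8 = 24.

24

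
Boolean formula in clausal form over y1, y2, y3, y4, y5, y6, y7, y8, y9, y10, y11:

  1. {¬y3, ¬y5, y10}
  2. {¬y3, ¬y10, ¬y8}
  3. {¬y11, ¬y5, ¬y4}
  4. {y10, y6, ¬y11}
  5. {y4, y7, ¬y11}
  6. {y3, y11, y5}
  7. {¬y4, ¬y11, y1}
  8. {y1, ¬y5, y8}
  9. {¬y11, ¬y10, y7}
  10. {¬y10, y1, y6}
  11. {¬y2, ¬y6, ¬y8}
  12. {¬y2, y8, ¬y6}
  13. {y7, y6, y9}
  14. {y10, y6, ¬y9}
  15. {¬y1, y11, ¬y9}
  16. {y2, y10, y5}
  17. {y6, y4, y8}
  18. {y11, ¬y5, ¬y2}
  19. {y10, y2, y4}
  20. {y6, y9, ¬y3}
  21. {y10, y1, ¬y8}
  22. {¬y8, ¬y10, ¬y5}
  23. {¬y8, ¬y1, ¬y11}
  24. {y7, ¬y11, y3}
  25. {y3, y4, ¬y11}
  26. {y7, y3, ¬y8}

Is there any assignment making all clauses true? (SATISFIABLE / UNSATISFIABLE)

SATISFIABLE

y7 occurs only positively in the remaining clauses — set y7 = True.
Branch on y1: take y1 = True.
Try y2 = False.
Set y3 = True and propagate.
The remaining clauses are satisfied by y4 = True, y5 = False, y6 = True, y8 = False, y9 = True, y10 = True, y11 = True.
Every clause has at least one true literal under this assignment.
So y1 = T  y2 = F  y3 = T  y4 = T  y5 = F  y6 = T  y7 = T  y8 = F  y9 = T  y10 = T  y11 = T is a satisfying assignment.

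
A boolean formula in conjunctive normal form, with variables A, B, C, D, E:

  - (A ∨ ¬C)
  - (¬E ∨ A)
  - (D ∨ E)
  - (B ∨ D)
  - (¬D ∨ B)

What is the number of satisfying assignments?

7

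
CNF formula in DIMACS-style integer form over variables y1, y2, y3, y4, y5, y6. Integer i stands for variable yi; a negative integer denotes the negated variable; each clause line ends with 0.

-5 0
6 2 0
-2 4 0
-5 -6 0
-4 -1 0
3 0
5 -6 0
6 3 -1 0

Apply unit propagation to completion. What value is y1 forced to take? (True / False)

False

(~y5) is a unit clause: y5 = False.
(y3) is a unit clause: y3 = True.
(y5 | ~y6) with y5 = False leaves only ~y6, so y6 = False.
(y2 | y6): since y6 = False, the clause reduces to (y2). y2 = True.
(y4 | ~y2): since y2 = True, the clause reduces to (y4). y4 = True.
(~y1 | ~y4): since y4 = True, the clause reduces to (~y1). y1 = False.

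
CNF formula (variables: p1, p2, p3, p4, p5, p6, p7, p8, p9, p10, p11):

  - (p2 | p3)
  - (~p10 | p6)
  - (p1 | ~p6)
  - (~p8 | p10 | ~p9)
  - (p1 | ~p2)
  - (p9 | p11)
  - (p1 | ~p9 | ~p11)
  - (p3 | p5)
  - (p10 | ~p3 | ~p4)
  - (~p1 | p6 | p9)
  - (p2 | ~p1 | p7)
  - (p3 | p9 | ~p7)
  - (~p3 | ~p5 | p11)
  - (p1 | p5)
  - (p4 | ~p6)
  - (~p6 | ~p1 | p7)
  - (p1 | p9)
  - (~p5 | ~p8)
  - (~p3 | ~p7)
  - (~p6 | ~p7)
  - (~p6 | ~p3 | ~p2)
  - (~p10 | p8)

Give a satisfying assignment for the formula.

p1=T, p2=T, p3=T, p4=F, p5=T, p6=F, p7=F, p8=F, p9=T, p10=F, p11=T

Branch on p1: take p1 = True.
Try p2 = True.
Set p3 = True and propagate.
  then p7 is forced to False.
  then p6 is forced to False.
  then p10 is forced to False.
  then p4 is forced to False.
  then p9 is forced to True.
  then p8 is forced to False.
For the remaining variables, p5 = True, p11 = True works.
Every clause has at least one true literal under this assignment.
Check each clause:
  1. (p3 | p2) — p2 is true.
  2. (p6 | ~p10) — ~p10 is true.
  3. (~p6 | p1) — p1 is true.
  4. (p10 | ~p9 | ~p8) — ~p8 is true.
  5. (p1 | ~p2) — p1 is true.
  6. (p9 | p11) — p9 is true.
  7. (~p11 | p1 | ~p9) — p1 is true.
  8. (p3 | p5) — p3 is true.
  9. (p10 | ~p3 | ~p4) — ~p4 is true.
  10. (p9 | ~p1 | p6) — p9 is true.
  11. (~p1 | p7 | p2) — p2 is true.
  12. (p9 | p3 | ~p7) — p9 is true.
  13. (~p3 | ~p5 | p11) — p11 is true.
  14. (p1 | p5) — p1 is true.
  15. (p4 | ~p6) — ~p6 is true.
  16. (p7 | ~p6 | ~p1) — ~p6 is true.
  17. (p1 | p9) — p9 is true.
  18. (~p8 | ~p5) — ~p8 is true.
  19. (~p3 | ~p7) — ~p7 is true.
  20. (~p7 | ~p6) — ~p7 is true.
  21. (~p2 | ~p6 | ~p3) — ~p6 is true.
  22. (p8 | ~p10) — ~p10 is true.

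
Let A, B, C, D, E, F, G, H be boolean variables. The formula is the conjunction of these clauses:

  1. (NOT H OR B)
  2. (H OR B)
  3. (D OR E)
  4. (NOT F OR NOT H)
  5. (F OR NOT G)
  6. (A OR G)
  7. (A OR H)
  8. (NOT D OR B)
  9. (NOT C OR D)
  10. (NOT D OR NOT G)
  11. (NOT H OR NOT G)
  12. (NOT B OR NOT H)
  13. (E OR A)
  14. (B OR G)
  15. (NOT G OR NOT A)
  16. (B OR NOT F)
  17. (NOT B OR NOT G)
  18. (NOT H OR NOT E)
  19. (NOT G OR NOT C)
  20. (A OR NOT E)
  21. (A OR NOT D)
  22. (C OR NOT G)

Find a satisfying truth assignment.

A=1, B=1, C=0, D=1, E=0, F=1, G=0, H=0

Try A = True.
  then G is forced to False.
  then B is forced to True.
  then H is forced to False.
Branch on C: take C = False.
For the remaining variables, D = True, E = False, F = True works.
Every clause has at least one true literal under this assignment.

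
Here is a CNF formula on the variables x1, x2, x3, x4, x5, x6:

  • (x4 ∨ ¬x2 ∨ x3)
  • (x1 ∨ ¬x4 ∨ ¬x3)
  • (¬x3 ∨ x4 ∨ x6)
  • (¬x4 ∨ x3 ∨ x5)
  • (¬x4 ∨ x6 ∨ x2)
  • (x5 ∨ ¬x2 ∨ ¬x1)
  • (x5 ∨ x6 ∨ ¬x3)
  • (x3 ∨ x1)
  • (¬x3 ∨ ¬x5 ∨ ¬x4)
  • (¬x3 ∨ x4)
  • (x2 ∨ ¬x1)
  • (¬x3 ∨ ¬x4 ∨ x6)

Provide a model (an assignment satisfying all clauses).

x1 = T, x2 = T, x3 = F, x4 = T, x5 = T, x6 = T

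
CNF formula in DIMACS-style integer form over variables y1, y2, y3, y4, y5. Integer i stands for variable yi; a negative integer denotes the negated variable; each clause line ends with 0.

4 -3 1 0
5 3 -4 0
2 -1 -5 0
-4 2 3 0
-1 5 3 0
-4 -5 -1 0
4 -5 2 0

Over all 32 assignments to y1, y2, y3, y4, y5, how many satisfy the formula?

14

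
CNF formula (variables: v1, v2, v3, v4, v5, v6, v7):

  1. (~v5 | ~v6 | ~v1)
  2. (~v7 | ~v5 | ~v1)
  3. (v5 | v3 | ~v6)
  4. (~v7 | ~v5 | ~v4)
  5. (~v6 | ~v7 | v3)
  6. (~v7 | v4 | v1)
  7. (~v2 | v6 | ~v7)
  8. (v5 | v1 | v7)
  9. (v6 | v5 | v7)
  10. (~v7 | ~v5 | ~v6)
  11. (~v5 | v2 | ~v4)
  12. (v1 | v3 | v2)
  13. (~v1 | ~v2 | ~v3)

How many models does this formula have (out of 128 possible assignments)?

25

Case analysis on v5 and v7:
  v5=1, v7=1: a clause becomes empty — 0.
  v5=1, v7=0: 14 of the 32 assignments to (v1,v2,v3,v4,v6) work.
  v5=0, v7=1: 9 of the 32 assignments to (v1,v2,v3,v4,v6) work.
  v5=0, v7=0: remaining (v1,v2,v3,v4,v6) ∈ {(1,0,1,0,1); (1,0,1,1,1)} — 2.
Total: 0 + 14 + 9 + 2 = 25.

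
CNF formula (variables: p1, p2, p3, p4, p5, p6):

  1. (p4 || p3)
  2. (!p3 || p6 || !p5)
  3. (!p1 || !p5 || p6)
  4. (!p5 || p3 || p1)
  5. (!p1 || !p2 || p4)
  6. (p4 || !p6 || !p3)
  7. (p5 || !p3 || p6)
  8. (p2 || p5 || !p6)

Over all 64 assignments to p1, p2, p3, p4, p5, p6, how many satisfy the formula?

14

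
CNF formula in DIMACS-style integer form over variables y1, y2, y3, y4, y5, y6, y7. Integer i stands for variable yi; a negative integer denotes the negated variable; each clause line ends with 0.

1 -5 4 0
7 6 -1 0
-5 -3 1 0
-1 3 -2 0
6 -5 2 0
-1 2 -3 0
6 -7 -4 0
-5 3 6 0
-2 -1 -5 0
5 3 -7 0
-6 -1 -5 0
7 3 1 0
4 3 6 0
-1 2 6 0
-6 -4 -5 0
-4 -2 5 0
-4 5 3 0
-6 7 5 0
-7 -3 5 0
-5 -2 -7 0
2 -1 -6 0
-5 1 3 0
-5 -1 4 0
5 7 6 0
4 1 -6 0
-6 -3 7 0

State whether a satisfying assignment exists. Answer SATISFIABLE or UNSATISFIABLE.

UNSATISFIABLE

y5 = True:
  y1 = True:
    propagation gives y2=False, y6=True; an empty clause results — contradiction.
  y1 = False:
    propagation gives y4=True, y3=False; an empty clause results — contradiction.
y5 = False:
  y6 = True:
    propagation gives y7=True, y3=True; an empty clause results — contradiction.
  y6 = False:
    propagation gives y7=True, y4=False, y3=True; an empty clause results — contradiction.
Every branch closes, so no satisfying assignment exists.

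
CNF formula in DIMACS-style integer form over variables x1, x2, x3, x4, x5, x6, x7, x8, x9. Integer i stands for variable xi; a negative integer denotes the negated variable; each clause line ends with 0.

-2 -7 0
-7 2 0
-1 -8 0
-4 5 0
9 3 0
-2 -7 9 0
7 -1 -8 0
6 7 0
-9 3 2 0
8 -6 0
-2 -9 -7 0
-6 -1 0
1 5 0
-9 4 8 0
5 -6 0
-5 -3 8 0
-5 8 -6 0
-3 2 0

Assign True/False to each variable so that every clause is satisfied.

x1 = False, x2 = True, x3 = True, x4 = True, x5 = True, x6 = True, x7 = False, x8 = True, x9 = True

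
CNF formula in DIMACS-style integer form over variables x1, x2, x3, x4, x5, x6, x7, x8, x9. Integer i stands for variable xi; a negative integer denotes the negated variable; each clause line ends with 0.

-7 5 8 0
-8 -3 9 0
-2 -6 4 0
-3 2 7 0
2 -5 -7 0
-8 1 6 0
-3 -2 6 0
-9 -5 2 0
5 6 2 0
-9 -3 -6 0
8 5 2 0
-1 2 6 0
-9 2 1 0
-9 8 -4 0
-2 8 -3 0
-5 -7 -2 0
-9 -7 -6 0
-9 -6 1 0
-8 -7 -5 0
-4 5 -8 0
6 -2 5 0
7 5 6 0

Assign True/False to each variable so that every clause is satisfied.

x1=True, x2=False, x3=False, x4=False, x5=True, x6=True, x7=False, x8=False, x9=False

x3 occurs only negated in the remaining clauses — set x3 = False.
Set x1 = True and propagate.
Set x2 = False and propagate.
  then x6 is forced to True.
For the remaining variables, x4 = False, x5 = True, x7 = False, x8 = False, x9 = False works.
Every clause has at least one true literal under this assignment.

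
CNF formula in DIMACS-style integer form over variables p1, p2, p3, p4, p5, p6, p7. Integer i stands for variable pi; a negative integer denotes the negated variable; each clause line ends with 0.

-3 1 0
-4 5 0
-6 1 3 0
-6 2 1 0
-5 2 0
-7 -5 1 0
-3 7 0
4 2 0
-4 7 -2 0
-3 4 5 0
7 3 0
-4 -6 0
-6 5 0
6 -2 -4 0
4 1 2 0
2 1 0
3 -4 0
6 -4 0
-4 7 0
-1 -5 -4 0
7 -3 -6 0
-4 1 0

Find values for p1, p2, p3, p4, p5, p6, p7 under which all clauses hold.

Try p1 = False.
  then p3 is forced to False.
  then p6 is forced to False.
  then p7 is forced to True.
  then p5 is forced to False.
  then p4 is forced to False.
  then p2 is forced to True.
Every clause has at least one true literal under this assignment.
Check each clause:
  1. (p1 || !p3) — !p3 is true.
  2. (!p4 || p5) — !p4 is true.
  3. (!p6 || p1 || p3) — !p6 is true.
  4. (p1 || !p6 || p2) — p2 is true.
  5. (p2 || !p5) — p2 is true.
  6. (!p7 || !p5 || p1) — !p5 is true.
  7. (!p3 || p7) — !p3 is true.
  8. (p4 || p2) — p2 is true.
  9. (!p4 || !p2 || p7) — !p4 is true.
  10. (p4 || !p3 || p5) — !p3 is true.
  11. (p7 || p3) — p7 is true.
  12. (!p4 || !p6) — !p6 is true.
  13. (!p6 || p5) — !p6 is true.
  14. (p6 || !p2 || !p4) — !p4 is true.
  15. (p2 || p4 || p1) — p2 is true.
  16. (p1 || p2) — p2 is true.
  17. (!p4 || p3) — !p4 is true.
  18. (!p4 || p6) — !p4 is true.
  19. (!p4 || p7) — !p4 is true.
  20. (!p4 || !p5 || !p1) — !p5 is true.
  21. (!p6 || !p3 || p7) — !p6 is true.
  22. (!p4 || p1) — !p4 is true.

p1 = F, p2 = T, p3 = F, p4 = F, p5 = F, p6 = F, p7 = T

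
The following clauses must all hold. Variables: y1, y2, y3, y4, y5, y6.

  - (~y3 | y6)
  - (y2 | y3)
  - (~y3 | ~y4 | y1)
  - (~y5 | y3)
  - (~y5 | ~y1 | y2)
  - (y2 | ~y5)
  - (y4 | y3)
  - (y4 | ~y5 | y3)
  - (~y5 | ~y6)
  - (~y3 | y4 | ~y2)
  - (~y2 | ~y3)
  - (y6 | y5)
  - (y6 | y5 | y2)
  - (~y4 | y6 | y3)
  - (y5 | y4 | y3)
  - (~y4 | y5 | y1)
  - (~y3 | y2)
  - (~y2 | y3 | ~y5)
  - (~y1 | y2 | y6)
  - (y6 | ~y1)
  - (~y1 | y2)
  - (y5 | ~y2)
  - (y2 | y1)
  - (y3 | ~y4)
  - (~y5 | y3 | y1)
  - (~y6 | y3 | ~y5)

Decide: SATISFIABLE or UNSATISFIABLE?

UNSATISFIABLE

y3 = True:
  propagation gives y6=True, y5=False, y2=False; an empty clause results — contradiction.
y3 = False:
  propagation gives y2=True, y5=False; an empty clause results — contradiction.
Every branch closes, so no satisfying assignment exists.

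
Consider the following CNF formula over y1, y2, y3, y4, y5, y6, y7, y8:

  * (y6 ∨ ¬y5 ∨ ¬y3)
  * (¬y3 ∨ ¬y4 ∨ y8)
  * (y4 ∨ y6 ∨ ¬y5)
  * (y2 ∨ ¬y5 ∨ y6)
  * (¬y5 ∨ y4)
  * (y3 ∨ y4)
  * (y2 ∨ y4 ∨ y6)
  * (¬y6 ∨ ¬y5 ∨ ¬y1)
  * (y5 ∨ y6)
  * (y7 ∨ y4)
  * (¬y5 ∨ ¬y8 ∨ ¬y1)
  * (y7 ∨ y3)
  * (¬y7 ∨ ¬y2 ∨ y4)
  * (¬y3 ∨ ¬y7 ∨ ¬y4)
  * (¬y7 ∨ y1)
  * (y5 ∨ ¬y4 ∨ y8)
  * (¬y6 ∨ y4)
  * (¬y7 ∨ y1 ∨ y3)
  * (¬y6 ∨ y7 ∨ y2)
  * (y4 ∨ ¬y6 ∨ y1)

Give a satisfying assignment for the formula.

y1=F, y2=T, y3=T, y4=T, y5=T, y6=T, y7=F, y8=T

Check each clause:
  1. (¬y5 ∨ ¬y3 ∨ y6) — y6 is true.
  2. (¬y4 ∨ ¬y3 ∨ y8) — y8 is true.
  3. (¬y5 ∨ y6 ∨ y4) — y4 is true.
  4. (¬y5 ∨ y6 ∨ y2) — y2 is true.
  5. (¬y5 ∨ y4) — y4 is true.
  6. (y3 ∨ y4) — y3 is true.
  7. (y4 ∨ y2 ∨ y6) — y2 is true.
  8. (¬y6 ∨ ¬y5 ∨ ¬y1) — ¬y1 is true.
  9. (y5 ∨ y6) — y5 is true.
  10. (y4 ∨ y7) — y4 is true.
  11. (¬y8 ∨ ¬y1 ∨ ¬y5) — ¬y1 is true.
  12. (y7 ∨ y3) — y3 is true.
  13. (¬y7 ∨ y4 ∨ ¬y2) — ¬y7 is true.
  14. (¬y7 ∨ ¬y3 ∨ ¬y4) — ¬y7 is true.
  15. (¬y7 ∨ y1) — ¬y7 is true.
  16. (y8 ∨ ¬y4 ∨ y5) — y8 is true.
  17. (¬y6 ∨ y4) — y4 is true.
  18. (¬y7 ∨ y1 ∨ y3) — ¬y7 is true.
  19. (y2 ∨ y7 ∨ ¬y6) — y2 is true.
  20. (y1 ∨ ¬y6 ∨ y4) — y4 is true.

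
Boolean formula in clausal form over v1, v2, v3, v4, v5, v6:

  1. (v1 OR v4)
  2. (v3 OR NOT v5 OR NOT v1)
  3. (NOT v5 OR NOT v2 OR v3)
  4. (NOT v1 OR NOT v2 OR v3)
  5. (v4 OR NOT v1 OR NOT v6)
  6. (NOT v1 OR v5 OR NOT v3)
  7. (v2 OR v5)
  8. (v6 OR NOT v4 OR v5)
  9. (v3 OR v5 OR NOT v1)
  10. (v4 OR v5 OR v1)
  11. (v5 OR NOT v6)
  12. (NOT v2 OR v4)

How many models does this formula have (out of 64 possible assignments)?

Split on v5, then v1.
  v5=T, v1=T: 5 of the 16 assignments to (v2,v3,v4,v6) work.
  v5=T, v1=F: v6 free; 3 ways for (v2,v3,v4) × 2^1 = 6.
  v5=F, v1=T: a clause becomes empty — 0.
  v5=F, v1=F: a clause becomes empty — 0.
Total: 5 + 6 + 0 + 0 = 11.

11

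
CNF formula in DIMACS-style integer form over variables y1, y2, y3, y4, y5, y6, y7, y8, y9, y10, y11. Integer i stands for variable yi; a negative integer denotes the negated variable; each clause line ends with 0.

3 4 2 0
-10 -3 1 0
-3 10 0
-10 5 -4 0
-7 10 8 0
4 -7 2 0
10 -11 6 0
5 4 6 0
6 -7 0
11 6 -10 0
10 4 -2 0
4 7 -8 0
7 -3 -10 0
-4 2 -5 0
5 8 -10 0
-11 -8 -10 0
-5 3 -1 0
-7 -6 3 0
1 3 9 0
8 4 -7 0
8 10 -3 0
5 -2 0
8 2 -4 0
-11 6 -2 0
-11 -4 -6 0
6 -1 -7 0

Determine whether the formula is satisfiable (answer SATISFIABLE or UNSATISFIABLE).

SATISFIABLE

y9 occurs only positively in the remaining clauses — set y9 = True.
Branch on y1: take y1 = False.
Set y2 = True and propagate.
  then y5 is forced to True.
Try y3 = False.
The remaining clauses are satisfied by y4 = True, y6 = True, y7 = False, y8 = True, y10 = False, y11 = False.
So y1=False, y2=True, y3=False, y4=True, y5=True, y6=True, y7=False, y8=True, y9=True, y10=False, y11=False is a satisfying assignment.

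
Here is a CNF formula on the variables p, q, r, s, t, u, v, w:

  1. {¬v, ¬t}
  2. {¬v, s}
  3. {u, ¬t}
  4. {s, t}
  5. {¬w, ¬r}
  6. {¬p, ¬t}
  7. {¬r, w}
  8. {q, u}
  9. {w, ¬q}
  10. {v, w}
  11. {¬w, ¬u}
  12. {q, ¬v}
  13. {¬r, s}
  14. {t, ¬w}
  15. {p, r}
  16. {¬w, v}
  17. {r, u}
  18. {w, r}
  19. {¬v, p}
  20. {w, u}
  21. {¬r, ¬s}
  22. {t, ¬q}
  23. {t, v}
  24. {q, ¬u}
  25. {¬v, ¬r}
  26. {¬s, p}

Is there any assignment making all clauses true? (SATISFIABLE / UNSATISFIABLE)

UNSATISFIABLE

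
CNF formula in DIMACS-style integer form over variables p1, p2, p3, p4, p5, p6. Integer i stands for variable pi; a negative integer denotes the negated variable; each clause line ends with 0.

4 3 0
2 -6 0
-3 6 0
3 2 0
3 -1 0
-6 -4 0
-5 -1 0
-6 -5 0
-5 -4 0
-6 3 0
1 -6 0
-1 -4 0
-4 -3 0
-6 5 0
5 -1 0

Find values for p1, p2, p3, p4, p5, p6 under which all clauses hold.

p2 occurs only positively in the remaining clauses — set p2 = True.
Branch on p1: take p1 = False.
  then p6 is forced to False.
  then p3 is forced to False.
  then p4 is forced to True.
  then p5 is forced to False.

p1=False  p2=True  p3=False  p4=True  p5=False  p6=False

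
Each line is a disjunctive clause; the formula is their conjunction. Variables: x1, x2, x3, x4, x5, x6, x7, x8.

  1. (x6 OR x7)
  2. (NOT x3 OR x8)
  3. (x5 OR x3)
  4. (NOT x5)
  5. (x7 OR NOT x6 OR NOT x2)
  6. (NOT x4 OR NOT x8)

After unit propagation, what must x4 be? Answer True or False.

False

(NOT x5) stands alone — x5 = False.
From (x3 OR x5) and x5 = False: x3 = True.
(NOT x3 OR x8): since x3 = True, the clause reduces to (x8). x8 = True.
(NOT x8 OR NOT x4) with x8 = True leaves only NOT x4, so x4 = False.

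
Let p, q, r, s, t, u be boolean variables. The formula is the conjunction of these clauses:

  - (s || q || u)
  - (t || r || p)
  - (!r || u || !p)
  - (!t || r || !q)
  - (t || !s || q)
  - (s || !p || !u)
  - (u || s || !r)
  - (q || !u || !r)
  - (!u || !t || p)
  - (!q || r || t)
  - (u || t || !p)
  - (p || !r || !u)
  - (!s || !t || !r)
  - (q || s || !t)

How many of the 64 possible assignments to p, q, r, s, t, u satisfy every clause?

5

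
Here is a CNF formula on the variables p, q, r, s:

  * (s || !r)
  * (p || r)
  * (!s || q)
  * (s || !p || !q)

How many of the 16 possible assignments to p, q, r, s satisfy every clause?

The models are:
  p=F q=T r=T s=T
  p=T q=F r=F s=F
  p=T q=T r=F s=T
  p=T q=T r=T s=T
Count: 4.

4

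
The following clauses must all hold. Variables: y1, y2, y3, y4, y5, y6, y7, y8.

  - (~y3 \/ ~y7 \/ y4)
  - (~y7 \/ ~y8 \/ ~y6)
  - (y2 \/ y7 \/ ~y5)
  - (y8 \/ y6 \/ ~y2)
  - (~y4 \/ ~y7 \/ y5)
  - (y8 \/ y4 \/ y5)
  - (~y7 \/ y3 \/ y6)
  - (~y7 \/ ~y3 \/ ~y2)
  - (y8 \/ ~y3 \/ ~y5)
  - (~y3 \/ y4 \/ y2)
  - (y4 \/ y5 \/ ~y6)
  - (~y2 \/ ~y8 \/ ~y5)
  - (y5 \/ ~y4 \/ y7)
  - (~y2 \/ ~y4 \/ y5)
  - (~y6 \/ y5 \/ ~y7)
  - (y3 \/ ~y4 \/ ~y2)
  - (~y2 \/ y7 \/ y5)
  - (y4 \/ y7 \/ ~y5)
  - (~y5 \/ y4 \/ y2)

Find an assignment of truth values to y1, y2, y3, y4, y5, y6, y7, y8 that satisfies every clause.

Branch on y2: take y2 = False.
Try y3 = False.
For the remaining variables, y1 = False, y4 = True, y5 = True, y6 = True, y7 = True, y8 = False works.
Every clause has at least one true literal under this assignment.

y1 = 0  y2 = 0  y3 = 0  y4 = 1  y5 = 1  y6 = 1  y7 = 1  y8 = 0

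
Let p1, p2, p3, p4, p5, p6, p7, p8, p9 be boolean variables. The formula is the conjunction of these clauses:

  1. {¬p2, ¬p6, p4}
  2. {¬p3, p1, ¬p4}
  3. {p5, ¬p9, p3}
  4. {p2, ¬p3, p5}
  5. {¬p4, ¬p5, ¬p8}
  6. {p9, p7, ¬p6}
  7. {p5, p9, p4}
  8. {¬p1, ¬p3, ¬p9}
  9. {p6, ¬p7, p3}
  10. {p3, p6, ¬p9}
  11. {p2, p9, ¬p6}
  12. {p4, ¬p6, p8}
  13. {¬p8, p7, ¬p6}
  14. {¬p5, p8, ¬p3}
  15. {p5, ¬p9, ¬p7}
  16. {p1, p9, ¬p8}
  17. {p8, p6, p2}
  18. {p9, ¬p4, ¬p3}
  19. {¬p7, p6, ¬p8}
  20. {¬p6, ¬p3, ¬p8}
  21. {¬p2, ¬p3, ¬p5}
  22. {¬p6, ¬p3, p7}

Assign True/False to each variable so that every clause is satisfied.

p1=True, p2=True, p3=False, p4=True, p5=True, p6=True, p7=False, p8=False, p9=True

Try p1 = True.
Branch on p2: take p2 = True.
Set p3 = False and propagate.
The remaining clauses are satisfied by p4 = True, p5 = True, p6 = True, p7 = False, p8 = False, p9 = True.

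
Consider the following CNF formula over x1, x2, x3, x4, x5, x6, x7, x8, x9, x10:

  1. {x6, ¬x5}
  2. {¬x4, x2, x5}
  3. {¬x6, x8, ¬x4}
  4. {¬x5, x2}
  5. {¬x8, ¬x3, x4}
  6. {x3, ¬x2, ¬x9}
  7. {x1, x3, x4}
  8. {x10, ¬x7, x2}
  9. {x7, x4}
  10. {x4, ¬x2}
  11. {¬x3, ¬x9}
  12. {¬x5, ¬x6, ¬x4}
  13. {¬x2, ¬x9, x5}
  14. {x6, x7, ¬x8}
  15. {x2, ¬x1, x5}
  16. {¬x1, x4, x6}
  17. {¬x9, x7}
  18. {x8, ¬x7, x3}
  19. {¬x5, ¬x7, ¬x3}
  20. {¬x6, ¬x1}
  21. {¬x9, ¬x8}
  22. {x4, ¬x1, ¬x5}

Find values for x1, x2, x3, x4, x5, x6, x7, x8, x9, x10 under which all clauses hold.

x1=1, x2=1, x3=0, x4=1, x5=0, x6=0, x7=1, x8=1, x9=0, x10=0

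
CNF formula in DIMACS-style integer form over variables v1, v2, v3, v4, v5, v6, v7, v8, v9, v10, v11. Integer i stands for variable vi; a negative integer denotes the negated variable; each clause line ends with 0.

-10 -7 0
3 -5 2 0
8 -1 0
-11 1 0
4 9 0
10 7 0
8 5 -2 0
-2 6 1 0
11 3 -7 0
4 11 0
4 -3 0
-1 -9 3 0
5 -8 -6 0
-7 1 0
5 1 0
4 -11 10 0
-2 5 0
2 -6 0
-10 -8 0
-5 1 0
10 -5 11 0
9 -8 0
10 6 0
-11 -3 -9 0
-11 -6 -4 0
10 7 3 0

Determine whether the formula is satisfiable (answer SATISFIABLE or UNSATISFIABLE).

UNSATISFIABLE

v1 = True:
  propagation gives v8=True, v10=False, v7=True, v9=True; an empty clause results — contradiction.
v1 = False:
  propagation gives v11=False, v4=True, v7=False, v10=True; an empty clause results — contradiction.
Every branch closes, so no satisfying assignment exists.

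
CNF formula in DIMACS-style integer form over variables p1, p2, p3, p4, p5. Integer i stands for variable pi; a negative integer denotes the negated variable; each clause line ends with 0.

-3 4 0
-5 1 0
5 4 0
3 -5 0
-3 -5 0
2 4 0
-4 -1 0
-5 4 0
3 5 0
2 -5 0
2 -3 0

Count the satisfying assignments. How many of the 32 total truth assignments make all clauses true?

1

Satisfying assignments:
  p1=F p2=T p3=T p4=T p5=F
Count: 1.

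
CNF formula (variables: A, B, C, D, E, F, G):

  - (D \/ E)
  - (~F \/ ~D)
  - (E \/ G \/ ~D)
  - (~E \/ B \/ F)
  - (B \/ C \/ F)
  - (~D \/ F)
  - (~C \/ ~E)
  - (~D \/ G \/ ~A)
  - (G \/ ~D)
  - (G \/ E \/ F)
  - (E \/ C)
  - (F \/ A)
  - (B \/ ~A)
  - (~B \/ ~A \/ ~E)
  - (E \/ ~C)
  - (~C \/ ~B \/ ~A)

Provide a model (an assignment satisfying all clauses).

A = F, B = T, C = F, D = F, E = T, F = T, G = F

Check each clause:
  1. (E \/ D) — E is true.
  2. (~D \/ ~F) — ~D is true.
  3. (E \/ ~D \/ G) — ~D is true.
  4. (~E \/ F \/ B) — B is true.
  5. (C \/ B \/ F) — B is true.
  6. (F \/ ~D) — ~D is true.
  7. (~C \/ ~E) — ~C is true.
  8. (~D \/ G \/ ~A) — ~D is true.
  9. (~D \/ G) — ~D is true.
  10. (F \/ E \/ G) — E is true.
  11. (C \/ E) — E is true.
  12. (A \/ F) — F is true.
  13. (B \/ ~A) — B is true.
  14. (~E \/ ~A \/ ~B) — ~A is true.
  15. (E \/ ~C) — E is true.
  16. (~B \/ ~C \/ ~A) — ~C is true.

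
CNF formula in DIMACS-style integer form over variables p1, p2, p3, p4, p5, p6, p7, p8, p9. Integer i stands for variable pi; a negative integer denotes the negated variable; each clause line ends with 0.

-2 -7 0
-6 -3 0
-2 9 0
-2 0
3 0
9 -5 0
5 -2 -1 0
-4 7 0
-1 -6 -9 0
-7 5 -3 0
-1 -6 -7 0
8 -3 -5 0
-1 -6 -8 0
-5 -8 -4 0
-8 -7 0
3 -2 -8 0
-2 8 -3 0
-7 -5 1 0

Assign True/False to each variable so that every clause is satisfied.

(!p2) is a unit clause, so p2 = False.
Unit propagation: (p3) forces p3 = True.
(!p6) is a unit clause, so p6 = False.
Pure literal: p1 appears only positively; assign p1 = True.
Pure literal: p4 appears only negated; assign p4 = False.
Branch on p5: take p5 = True.
  then p9 is forced to True.
  then p8 is forced to True.
  then p7 is forced to False.

p1 = T  p2 = F  p3 = T  p4 = F  p5 = T  p6 = F  p7 = F  p8 = T  p9 = T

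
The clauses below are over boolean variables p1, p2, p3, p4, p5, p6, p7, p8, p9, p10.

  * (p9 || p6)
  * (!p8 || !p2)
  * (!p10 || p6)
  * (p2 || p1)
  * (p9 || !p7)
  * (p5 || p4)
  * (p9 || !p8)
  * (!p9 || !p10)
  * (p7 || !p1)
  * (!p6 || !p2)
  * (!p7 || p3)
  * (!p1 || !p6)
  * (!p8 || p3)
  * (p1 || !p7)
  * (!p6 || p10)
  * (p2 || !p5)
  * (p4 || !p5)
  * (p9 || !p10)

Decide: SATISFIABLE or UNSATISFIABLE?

Pure literal: p3 appears only positively; assign p3 = True.
Pure literal: p4 appears only positively; assign p4 = True.
Branch on p1: take p1 = True.
  then p7 is forced to True.
  then p9 is forced to True.
  then p10 is forced to False.
  then p6 is forced to False.
Try p2 = False.
  then p5 is forced to False.
p8 is now unconstrained; take p8 = True.
So p1=True, p2=False, p3=True, p4=True, p5=False, p6=False, p7=True, p8=True, p9=True, p10=False is a satisfying assignment.

SATISFIABLE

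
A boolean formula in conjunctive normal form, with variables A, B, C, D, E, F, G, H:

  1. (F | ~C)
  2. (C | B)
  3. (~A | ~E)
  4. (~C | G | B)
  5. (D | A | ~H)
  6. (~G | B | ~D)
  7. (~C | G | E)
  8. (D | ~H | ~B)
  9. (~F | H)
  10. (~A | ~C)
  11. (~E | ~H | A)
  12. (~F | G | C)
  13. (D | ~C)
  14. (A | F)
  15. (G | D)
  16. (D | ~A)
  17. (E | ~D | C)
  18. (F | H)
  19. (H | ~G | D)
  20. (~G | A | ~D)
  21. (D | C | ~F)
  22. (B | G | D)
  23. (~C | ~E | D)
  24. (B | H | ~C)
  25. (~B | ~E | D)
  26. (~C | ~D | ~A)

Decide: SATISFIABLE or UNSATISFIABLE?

UNSATISFIABLE

D = True:
  C = True:
    propagation gives F=True, H=True, A=False, E=False; an empty clause results — contradiction.
  C = False:
    propagation gives B=True, E=True, A=False, H=False; an empty clause results — contradiction.
D = False:
  propagation gives C=False, B=True, H=False, F=False; an empty clause results — contradiction.
Every branch closes, so no satisfying assignment exists.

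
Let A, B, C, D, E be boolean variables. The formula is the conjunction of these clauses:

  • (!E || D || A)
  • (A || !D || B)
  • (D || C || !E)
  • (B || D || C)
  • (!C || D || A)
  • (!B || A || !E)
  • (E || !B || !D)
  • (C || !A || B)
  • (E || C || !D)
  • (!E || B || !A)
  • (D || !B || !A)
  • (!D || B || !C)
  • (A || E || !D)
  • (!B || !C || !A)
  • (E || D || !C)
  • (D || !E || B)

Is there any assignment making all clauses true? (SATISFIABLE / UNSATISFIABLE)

Set A = True and propagate.
For the remaining variables, B = True, C = False, D = True, E = True works.
Every clause has at least one true literal under this assignment.
So A = True, B = True, C = False, D = True, E = True is a satisfying assignment.

SATISFIABLE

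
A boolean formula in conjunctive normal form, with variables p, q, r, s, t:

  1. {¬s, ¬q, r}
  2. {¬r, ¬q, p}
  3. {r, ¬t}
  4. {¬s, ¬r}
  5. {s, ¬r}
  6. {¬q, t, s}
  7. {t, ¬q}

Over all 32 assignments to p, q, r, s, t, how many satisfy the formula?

4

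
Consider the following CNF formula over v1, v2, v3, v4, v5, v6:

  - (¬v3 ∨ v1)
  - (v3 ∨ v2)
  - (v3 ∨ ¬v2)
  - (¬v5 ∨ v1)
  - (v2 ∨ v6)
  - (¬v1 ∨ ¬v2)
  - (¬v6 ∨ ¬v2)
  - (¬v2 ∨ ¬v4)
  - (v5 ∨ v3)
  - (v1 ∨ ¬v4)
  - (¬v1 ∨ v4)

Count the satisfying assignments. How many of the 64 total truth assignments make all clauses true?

Satisfying assignments:
  v1=T v2=F v3=T v4=T v5=F v6=T
  v1=T v2=F v3=T v4=T v5=T v6=T
Count: 2.

2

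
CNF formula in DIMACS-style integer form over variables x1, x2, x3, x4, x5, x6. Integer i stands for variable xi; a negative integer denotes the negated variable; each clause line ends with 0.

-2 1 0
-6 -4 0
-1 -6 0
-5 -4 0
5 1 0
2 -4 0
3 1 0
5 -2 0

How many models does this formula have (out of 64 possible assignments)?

The models are:
  x1=F x2=F x3=T x4=F x5=T x6=F
  x1=F x2=F x3=T x4=F x5=T x6=T
  x1=T x2=F x3=F x4=F x5=F x6=F
  x1=T x2=F x3=F x4=F x5=T x6=F
  x1=T x2=F x3=T x4=F x5=F x6=F
  x1=T x2=F x3=T x4=F x5=T x6=F
  x1=T x2=T x3=F x4=F x5=T x6=F
  x1=T x2=T x3=T x4=F x5=T x6=F
Count: 8.

8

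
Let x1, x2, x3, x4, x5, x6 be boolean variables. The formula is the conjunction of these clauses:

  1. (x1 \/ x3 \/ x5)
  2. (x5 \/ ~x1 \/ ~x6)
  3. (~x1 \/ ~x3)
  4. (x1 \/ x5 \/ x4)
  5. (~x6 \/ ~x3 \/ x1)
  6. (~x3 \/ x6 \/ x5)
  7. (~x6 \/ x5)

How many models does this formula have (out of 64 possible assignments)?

24

Case analysis on x1 and x5:
  x1=T, x5=T: forces x3=F; x2, x4, x6 free → 2^3 = 8.
  x1=T, x5=F: remaining (x2,x3,x4,x6) ∈ {(F,F,F,F); (F,F,T,F); (T,F,F,F); (T,F,T,F)} — 4.
  x1=F, x5=T: x2, x4 free; 3 ways for (x3,x6) × 2^2 = 12.
  x1=F, x5=F: a clause becomes empty — 0.
Total: 8 + 4 + 12 + 0 = 24.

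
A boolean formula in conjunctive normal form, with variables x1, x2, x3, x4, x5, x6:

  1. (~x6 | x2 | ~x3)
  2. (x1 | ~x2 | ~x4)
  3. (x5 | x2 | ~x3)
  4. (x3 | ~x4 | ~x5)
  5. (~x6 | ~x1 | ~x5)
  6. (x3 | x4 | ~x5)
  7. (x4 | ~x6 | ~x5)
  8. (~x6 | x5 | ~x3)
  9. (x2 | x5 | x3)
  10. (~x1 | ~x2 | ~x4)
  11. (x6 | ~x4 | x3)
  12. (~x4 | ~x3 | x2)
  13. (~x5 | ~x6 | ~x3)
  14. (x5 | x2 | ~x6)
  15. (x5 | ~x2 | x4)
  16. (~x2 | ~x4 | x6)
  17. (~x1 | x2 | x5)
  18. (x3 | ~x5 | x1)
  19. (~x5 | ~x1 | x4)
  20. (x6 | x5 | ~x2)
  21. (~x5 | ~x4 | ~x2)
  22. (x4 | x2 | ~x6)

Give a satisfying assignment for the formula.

x1 = F, x2 = F, x3 = T, x4 = F, x5 = T, x6 = F

Try x1 = False.
The remaining clauses are satisfied by x2 = False, x3 = True, x4 = False, x5 = True, x6 = False.
Every clause has at least one true literal under this assignment.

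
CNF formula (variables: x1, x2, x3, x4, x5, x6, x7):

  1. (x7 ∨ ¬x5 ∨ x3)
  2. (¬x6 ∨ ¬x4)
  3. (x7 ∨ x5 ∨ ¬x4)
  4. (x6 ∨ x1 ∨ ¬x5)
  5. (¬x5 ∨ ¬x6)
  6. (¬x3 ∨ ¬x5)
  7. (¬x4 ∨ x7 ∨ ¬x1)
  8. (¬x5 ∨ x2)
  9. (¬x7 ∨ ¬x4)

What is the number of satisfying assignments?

33

Case analysis on x5 and x4:
  x5=1, x4=1: a clause becomes empty — 0.
  x5=1, x4=0: remaining (x1,x2,x3,x6,x7) ∈ {(1,1,0,0,1)} — 1.
  x5=0, x4=1: a clause becomes empty — 0.
  x5=0, x4=0: x1, x2, x3, x6, x7 free → 2^5 = 32.
Total: 0 + 1 + 0 + 32 = 33.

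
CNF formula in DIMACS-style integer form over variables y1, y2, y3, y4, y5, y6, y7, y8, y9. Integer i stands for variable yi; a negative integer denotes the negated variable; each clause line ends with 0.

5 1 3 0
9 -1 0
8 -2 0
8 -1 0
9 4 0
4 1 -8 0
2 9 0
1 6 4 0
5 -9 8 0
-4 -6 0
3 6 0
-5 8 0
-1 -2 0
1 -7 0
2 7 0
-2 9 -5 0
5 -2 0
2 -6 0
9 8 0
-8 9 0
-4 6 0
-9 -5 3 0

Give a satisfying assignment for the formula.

Pure literal: y3 appears only positively; assign y3 = True.
Branch on y1: take y1 = True.
  then y9 is forced to True.
  then y8 is forced to True.
  then y2 is forced to False.
  then y7 is forced to True.
  then y6 is forced to False.
  then y4 is forced to False.
y5 is now unconstrained; take y5 = True.

y1=True, y2=False, y3=True, y4=False, y5=True, y6=False, y7=True, y8=True, y9=True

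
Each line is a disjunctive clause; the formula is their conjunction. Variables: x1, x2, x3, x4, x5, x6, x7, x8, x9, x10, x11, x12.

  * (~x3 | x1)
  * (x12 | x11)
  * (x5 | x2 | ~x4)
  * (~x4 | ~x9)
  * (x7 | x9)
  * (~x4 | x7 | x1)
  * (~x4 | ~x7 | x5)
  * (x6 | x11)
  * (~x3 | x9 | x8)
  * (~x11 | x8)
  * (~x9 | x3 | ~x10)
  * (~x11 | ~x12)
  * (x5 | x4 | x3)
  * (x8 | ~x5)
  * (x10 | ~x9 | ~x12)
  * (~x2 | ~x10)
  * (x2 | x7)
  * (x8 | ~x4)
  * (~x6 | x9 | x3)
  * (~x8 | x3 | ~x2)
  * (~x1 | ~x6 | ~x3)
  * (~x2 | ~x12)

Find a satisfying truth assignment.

x1=T, x2=T, x3=T, x4=F, x5=F, x6=F, x7=F, x8=T, x9=T, x10=F, x11=T, x12=F

Check each clause:
  1. (~x3 | x1) — x1 is true.
  2. (x11 | x12) — x11 is true.
  3. (x5 | ~x4 | x2) — x2 is true.
  4. (~x4 | ~x9) — ~x4 is true.
  5. (x7 | x9) — x9 is true.
  6. (x7 | x1 | ~x4) — x1 is true.
  7. (x5 | ~x7 | ~x4) — ~x7 is true.
  8. (x6 | x11) — x11 is true.
  9. (~x3 | x9 | x8) — x8 is true.
  10. (~x11 | x8) — x8 is true.
  11. (~x10 | x3 | ~x9) — x3 is true.
  12. (~x12 | ~x11) — ~x12 is true.
  13. (x3 | x4 | x5) — x3 is true.
  14. (x8 | ~x5) — x8 is true.
  15. (~x9 | ~x12 | x10) — ~x12 is true.
  16. (~x2 | ~x10) — ~x10 is true.
  17. (x2 | x7) — x2 is true.
  18. (x8 | ~x4) — x8 is true.
  19. (x3 | x9 | ~x6) — x9 is true.
  20. (~x8 | ~x2 | x3) — x3 is true.
  21. (~x3 | ~x6 | ~x1) — ~x6 is true.
  22. (~x12 | ~x2) — ~x12 is true.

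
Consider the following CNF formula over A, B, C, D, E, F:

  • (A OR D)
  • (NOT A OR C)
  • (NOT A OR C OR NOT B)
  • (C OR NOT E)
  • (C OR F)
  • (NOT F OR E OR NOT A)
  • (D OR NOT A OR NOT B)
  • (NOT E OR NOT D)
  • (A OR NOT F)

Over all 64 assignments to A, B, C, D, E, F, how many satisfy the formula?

7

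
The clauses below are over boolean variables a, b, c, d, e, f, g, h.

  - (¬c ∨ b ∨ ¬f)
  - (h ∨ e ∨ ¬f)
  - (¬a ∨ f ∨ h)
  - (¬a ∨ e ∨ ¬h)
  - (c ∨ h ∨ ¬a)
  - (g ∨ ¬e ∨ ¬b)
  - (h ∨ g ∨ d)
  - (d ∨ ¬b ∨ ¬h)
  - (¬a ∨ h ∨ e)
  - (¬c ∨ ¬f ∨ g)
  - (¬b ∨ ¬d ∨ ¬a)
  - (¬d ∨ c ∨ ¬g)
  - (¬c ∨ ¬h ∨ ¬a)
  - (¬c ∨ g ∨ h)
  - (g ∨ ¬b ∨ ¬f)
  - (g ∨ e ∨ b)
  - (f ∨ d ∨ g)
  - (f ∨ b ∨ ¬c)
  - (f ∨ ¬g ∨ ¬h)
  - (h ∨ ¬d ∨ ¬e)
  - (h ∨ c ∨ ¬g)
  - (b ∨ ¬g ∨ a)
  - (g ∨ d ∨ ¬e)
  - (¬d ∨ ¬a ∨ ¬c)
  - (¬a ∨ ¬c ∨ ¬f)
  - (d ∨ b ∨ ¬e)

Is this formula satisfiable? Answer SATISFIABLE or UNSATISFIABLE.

Try a = True.
Try b = False.
Set c = False and propagate.
  then h is forced to True.
  then e is forced to True.
  then d is forced to True.
  then g is forced to False.
f is now unconstrained; take f = True.
So a=T, b=F, c=F, d=T, e=T, f=T, g=F, h=T is a satisfying assignment.

SATISFIABLE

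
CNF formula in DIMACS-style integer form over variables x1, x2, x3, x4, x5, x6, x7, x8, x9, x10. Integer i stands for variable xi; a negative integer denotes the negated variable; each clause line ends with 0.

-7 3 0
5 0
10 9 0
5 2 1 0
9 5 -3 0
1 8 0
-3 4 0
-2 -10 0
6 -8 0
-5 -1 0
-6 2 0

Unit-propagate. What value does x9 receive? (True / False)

(x5) is a unit clause: x5 = True.
In (~x1 | ~x5), ~x5 is now false; ~x1 must hold, so x1 = False.
From (x1 | x8) and x1 = False: x8 = True.
In (~x8 | x6), ~x8 is now false; x6 must hold, so x6 = True.
In (~x6 | x2), ~x6 is now false; x2 must hold, so x2 = True.
(~x10 | ~x2): since x2 = True, the clause reduces to (~x10). x10 = False.
From (x10 | x9) and x10 = False: x9 = True.

True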